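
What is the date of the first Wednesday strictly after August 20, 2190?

Aug 20, 2190 is a Friday.
From Friday to the next Wednesday is 5 days.
Aug 20, 2190 + 5 = Aug 25, 2190.

August 25, 2190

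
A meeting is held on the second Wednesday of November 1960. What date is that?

November 9, 1960

November 1, 1960 is a Tuesday.
The first Wednesday is therefore November 2 (1 days later).
The second Wednesday is 2 + 1×7 = November 9.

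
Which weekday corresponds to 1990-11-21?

Wednesday

Doomsday rule: the anchor day for the 1900s is Wednesday. For year 90: 90÷12 = 7 r 6, and 6÷4 = 1, so 7+6+1 = 14.
Wednesday + 14 ≡ Wednesday — that's 1990's doomsday.
In November the doomsday date is Nov 7.
Nov 21 is 14 days after Nov 7; 14 mod 7 = 0, so Wednesday + 0 = Wednesday.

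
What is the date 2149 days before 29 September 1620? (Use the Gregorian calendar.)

November 11, 1614

−366 (one year; includes Feb 29, 1620) → Sep 29, 1619 (1783 left).
−365 (one year) → Sep 29, 1618 (1418 left).
−365 (one year) → Sep 29, 1617 (1053 left).
−365 (one year) → Sep 29, 1616 (688 left).
−366 (one year; includes Feb 29, 1616) → Sep 29, 1615 (322 left).
−29 → Aug 31, 1615 (end of Aug, 31 days; 293 left).
−31 → Jul 31, 1615 (end of Jul, 31 days; 262 left).
−31 → Jun 30, 1615 (end of Jun, 30 days; 231 left).
−30 → May 31, 1615 (end of May, 31 days; 201 left).
−31 → Apr 30, 1615 (end of Apr, 30 days; 170 left).
−30 → Mar 31, 1615 (end of Mar, 31 days; 140 left).
−31 → Feb 28, 1615 (end of Feb, 28 days; 109 left).
−28 → Jan 31, 1615 (end of Jan, 31 days; 81 left).
−31 → Dec 31, 1614 (end of Dec, 31 days; 50 left).
−31 → Nov 30, 1614 (end of Nov, 30 days; 19 left).
−19 → Nov 11, 1614.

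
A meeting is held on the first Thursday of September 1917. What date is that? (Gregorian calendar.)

September 1, 1917 is a Saturday.
The first Thursday is therefore September 6 (5 days later).

September 6, 1917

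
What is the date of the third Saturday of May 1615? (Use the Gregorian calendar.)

May 16, 1615

May 1, 1615 is a Friday.
The first Saturday is therefore May 2 (1 days later).
The third Saturday is 2 + 2×7 = May 16.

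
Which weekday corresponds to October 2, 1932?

Sunday

Doomsday rule: the anchor day for the 1900s is Wednesday. For year 32: 32÷12 = 2 r 8, and 8÷4 = 2, so 2+8+2 = 12.
Wednesday + 12 ≡ Monday — that's 1932's doomsday.
In October the doomsday date is Oct 10.
Oct 2 is 8 days before Oct 10; 8 mod 7 = 1, so Monday − 1 = Sunday.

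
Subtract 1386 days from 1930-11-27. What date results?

−365 (one year) → Nov 27, 1929 (1021 left).
−365 (one year) → Nov 27, 1928 (656 left).
−366 (one year; includes Feb 29, 1928) → Nov 27, 1927 (290 left).
−27 → Oct 31, 1927 (end of Oct, 31 days; 263 left).
−31 → Sep 30, 1927 (end of Sep, 30 days; 232 left).
−30 → Aug 31, 1927 (end of Aug, 31 days; 202 left).
−31 → Jul 31, 1927 (end of Jul, 31 days; 171 left).
−31 → Jun 30, 1927 (end of Jun, 30 days; 140 left).
−30 → May 31, 1927 (end of May, 31 days; 110 left).
−31 → Apr 30, 1927 (end of Apr, 30 days; 79 left).
−30 → Mar 31, 1927 (end of Mar, 31 days; 49 left).
−31 → Feb 28, 1927 (end of Feb, 28 days; 18 left).
−18 → Feb 10, 1927.

February 10, 1927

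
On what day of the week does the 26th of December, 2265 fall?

Doomsday rule: the anchor day for the 2200s is Friday. For year 65: 65÷12 = 5 r 5, and 5÷4 = 1, so 5+5+1 = 11.
Friday + 11 ≡ Tuesday — that's 2265's doomsday.
In December the doomsday date is Dec 12.
Dec 26 is 14 days after Dec 12; 14 mod 7 = 0, so Tuesday + 0 = Tuesday.

Tuesday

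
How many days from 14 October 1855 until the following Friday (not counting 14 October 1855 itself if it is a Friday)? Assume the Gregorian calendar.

5

Oct 14, 1855 is a Sunday.
From Sunday to the next Friday is 5 days.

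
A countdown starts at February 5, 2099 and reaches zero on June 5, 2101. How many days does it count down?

Feb 5, 2099 → Feb 5, 2100: 365 days.
Feb 5, 2100 → Feb 5, 2101: 365 days.
Feb 5, 2101 → Mar 5, 2101: 28 days (February has 28).
Mar 5, 2101 → Apr 5, 2101: 31 days (March has 31).
Apr 5, 2101 → May 5, 2101: 30 days (April has 30).
May 5, 2101 → Jun 5, 2101: 31 days.
Total: 850 days.

850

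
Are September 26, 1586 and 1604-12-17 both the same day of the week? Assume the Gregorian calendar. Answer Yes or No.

From Sep 26, 1586 to Dec 17, 1604 is 6657 days.
6657 mod 7 = 0, so they are the same weekday.
(Sep 26, 1586 is a Friday; Dec 17, 1604 is a Friday.)

Yes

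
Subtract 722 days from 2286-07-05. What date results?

−365 (one year) → Jul 5, 2285 (357 left).
−5 → Jun 30, 2285 (end of Jun, 30 days; 352 left).
−30 → May 31, 2285 (end of May, 31 days; 322 left).
−31 → Apr 30, 2285 (end of Apr, 30 days; 291 left).
−30 → Mar 31, 2285 (end of Mar, 31 days; 261 left).
−31 → Feb 28, 2285 (end of Feb, 28 days; 230 left).
−28 → Jan 31, 2285 (end of Jan, 31 days; 202 left).
−31 → Dec 31, 2284 (end of Dec, 31 days; 171 left).
−31 → Nov 30, 2284 (end of Nov, 30 days; 140 left).
−30 → Oct 31, 2284 (end of Oct, 31 days; 110 left).
−31 → Sep 30, 2284 (end of Sep, 30 days; 79 left).
−30 → Aug 31, 2284 (end of Aug, 31 days; 49 left).
−31 → Jul 31, 2284 (end of Jul, 31 days; 18 left).
−18 → Jul 13, 2284.

July 13, 2284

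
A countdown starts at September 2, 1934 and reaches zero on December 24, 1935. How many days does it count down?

478

Sep 2, 1934 → Sep 2, 1935: 365 days.
Sep 2, 1935 → Oct 2, 1935: 30 days (September has 30).
Oct 2, 1935 → Nov 2, 1935: 31 days (October has 31).
Nov 2, 1935 → Dec 2, 1935: 30 days (November has 30).
Dec 2, 1935 → Dec 24, 1935: 22 days.
Total: 478 days.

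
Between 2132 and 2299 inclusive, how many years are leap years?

Multiples of 4 in [2132,2299]: 42.
Of those, multiples of 100: 1 (not leap unless ÷400).
Multiples of 400: 0.
Leap years = 42 − 1 + 0 = 41.

41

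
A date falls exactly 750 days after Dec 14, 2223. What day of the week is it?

Monday

First find the weekday of Dec 14, 2223. Doomsday rule: the anchor day for the 2200s is Friday. For year 23: 23÷12 = 1 r 11, and 11÷4 = 2, so 1+11+2 = 14.
Friday + 14 ≡ Friday — that's 2223's doomsday.
In December the doomsday date is Dec 12.
Dec 14 is 2 days after Dec 12; 2 mod 7 = 2, so Friday + 2 = Sunday.
750 mod 7 = 1, so 750 days after a Sunday is Sunday + 1 = Monday.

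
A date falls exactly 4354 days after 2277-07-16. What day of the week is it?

Monday

First find the weekday of Jul 16, 2277. Doomsday rule: the anchor day for the 2200s is Friday. For year 77: 77÷12 = 6 r 5, and 5÷4 = 1, so 6+5+1 = 12.
Friday + 12 ≡ Wednesday — that's 2277's doomsday.
In July the doomsday date is Jul 11.
Jul 16 is 5 days after Jul 11; 5 mod 7 = 5, so Wednesday + 5 = Monday.
4354 mod 7 = 0, so 4354 days after a Monday is Monday + 0 = Monday.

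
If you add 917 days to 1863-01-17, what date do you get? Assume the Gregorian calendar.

July 22, 1865

+365 (one year) → Jan 17, 1864 (552 left).
+366 (one year; includes Feb 29, 1864) → Jan 17, 1865 (186 left).
Jan has 31 days: +15 → Feb 1, 1865 (171 left).
Feb has 28 days: +28 → Mar 1, 1865 (143 left).
Mar has 31 days: +31 → Apr 1, 1865 (112 left).
Apr has 30 days: +30 → May 1, 1865 (82 left).
May has 31 days: +31 → Jun 1, 1865 (51 left).
Jun has 30 days: +30 → Jul 1, 1865 (21 left).
+21 → Jul 22, 1865.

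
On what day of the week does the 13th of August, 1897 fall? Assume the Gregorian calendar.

Friday

Doomsday rule: the anchor day for the 1800s is Friday. For year 97: 97÷12 = 8 r 1, and 1÷4 = 0, so 8+1+0 = 9.
Friday + 9 ≡ Sunday — that's 1897's doomsday.
In August the doomsday date is Aug 8.
Aug 13 is 5 days after Aug 8; 5 mod 7 = 5, so Sunday + 5 = Friday.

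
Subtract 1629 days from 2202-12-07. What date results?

June 21, 2198

−365 (one year) → Dec 7, 2201 (1264 left).
−365 (one year) → Dec 7, 2200 (899 left).
−365 (one year) → Dec 7, 2199 (534 left).
−365 (one year) → Dec 7, 2198 (169 left).
−7 → Nov 30, 2198 (end of Nov, 30 days; 162 left).
−30 → Oct 31, 2198 (end of Oct, 31 days; 132 left).
−31 → Sep 30, 2198 (end of Sep, 30 days; 101 left).
−30 → Aug 31, 2198 (end of Aug, 31 days; 71 left).
−31 → Jul 31, 2198 (end of Jul, 31 days; 40 left).
−31 → Jun 30, 2198 (end of Jun, 30 days; 9 left).
−9 → Jun 21, 2198.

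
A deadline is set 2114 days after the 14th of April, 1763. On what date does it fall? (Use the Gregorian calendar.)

+366 (one year; includes Feb 29, 1764) → Apr 14, 1764 (1748 left).
+365 (one year) → Apr 14, 1765 (1383 left).
+365 (one year) → Apr 14, 1766 (1018 left).
+365 (one year) → Apr 14, 1767 (653 left).
+366 (one year; includes Feb 29, 1768) → Apr 14, 1768 (287 left).
Apr has 30 days: +17 → May 1, 1768 (270 left).
May has 31 days: +31 → Jun 1, 1768 (239 left).
Jun has 30 days: +30 → Jul 1, 1768 (209 left).
Jul has 31 days: +31 → Aug 1, 1768 (178 left).
Aug has 31 days: +31 → Sep 1, 1768 (147 left).
Sep has 30 days: +30 → Oct 1, 1768 (117 left).
Oct has 31 days: +31 → Nov 1, 1768 (86 left).
Nov has 30 days: +30 → Dec 1, 1768 (56 left).
Dec has 31 days: +31 → Jan 1, 1769 (25 left).
+25 → Jan 26, 1769.

January 26, 1769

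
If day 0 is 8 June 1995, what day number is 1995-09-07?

91

Jun 8, 1995 → Jul 8, 1995: 30 days (June has 30).
Jul 8, 1995 → Aug 8, 1995: 31 days (July has 31).
Aug 8, 1995 → Sep 7, 1995: 30 days.
Total: 91 days.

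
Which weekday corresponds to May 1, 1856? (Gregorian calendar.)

Thursday

January 1, 1856 is a Tuesday.
Jan 1, 1856 → Feb 1, 1856: 31 days (January has 31).
Feb 1, 1856 → Mar 1, 1856: 29 days (February has 29).
Mar 1, 1856 → Apr 1, 1856: 31 days (March has 31).
Apr 1, 1856 → May 1, 1856: 30 days.
Total: 121 days.
121 mod 7 = 2, so Tuesday + 2 = Thursday.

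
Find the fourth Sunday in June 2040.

June 1, 2040 is a Friday.
The first Sunday is therefore June 3 (2 days later).
The fourth Sunday is 3 + 3×7 = June 24.

June 24, 2040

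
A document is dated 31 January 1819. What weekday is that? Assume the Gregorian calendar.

Doomsday rule: the anchor day for the 1800s is Friday. For year 19: 19÷12 = 1 r 7, and 7÷4 = 1, so 1+7+1 = 9.
Friday + 9 ≡ Sunday — that's 1819's doomsday.
In January the doomsday date is Jan 3 (1819 is not a leap year).
Jan 31 is 28 days after Jan 3; 28 mod 7 = 0, so Sunday + 0 = Sunday.

Sunday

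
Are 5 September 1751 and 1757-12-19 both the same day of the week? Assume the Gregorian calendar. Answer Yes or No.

From Sep 5, 1751 to Dec 19, 1757 is 2297 days.
2297 mod 7 = 1, so they are different weekdays.
(Sep 5, 1751 is a Sunday; Dec 19, 1757 is a Monday.)

No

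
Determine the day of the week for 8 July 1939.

Saturday

Doomsday rule: the anchor day for the 1900s is Wednesday. For year 39: 39÷12 = 3 r 3, and 3÷4 = 0, so 3+3+0 = 6.
Wednesday + 6 ≡ Tuesday — that's 1939's doomsday.
In July the doomsday date is Jul 11.
Jul 8 is 3 days before Jul 11; 3 mod 7 = 3, so Tuesday − 3 = Saturday.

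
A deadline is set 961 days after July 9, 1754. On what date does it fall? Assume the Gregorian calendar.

+365 (one year) → Jul 9, 1755 (596 left).
+366 (one year; includes Feb 29, 1756) → Jul 9, 1756 (230 left).
Jul has 31 days: +23 → Aug 1, 1756 (207 left).
Aug has 31 days: +31 → Sep 1, 1756 (176 left).
Sep has 30 days: +30 → Oct 1, 1756 (146 left).
Oct has 31 days: +31 → Nov 1, 1756 (115 left).
Nov has 30 days: +30 → Dec 1, 1756 (85 left).
Dec has 31 days: +31 → Jan 1, 1757 (54 left).
Jan has 31 days: +31 → Feb 1, 1757 (23 left).
+23 → Feb 24, 1757.

February 24, 1757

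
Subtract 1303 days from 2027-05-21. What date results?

−365 (one year) → May 21, 2026 (938 left).
−365 (one year) → May 21, 2025 (573 left).
−365 (one year) → May 21, 2024 (208 left).
−21 → Apr 30, 2024 (end of Apr, 30 days; 187 left).
−30 → Mar 31, 2024 (end of Mar, 31 days; 157 left).
−31 → Feb 29, 2024 (end of Feb, 29 days; 126 left).
−29 → Jan 31, 2024 (end of Jan, 31 days; 97 left).
−31 → Dec 31, 2023 (end of Dec, 31 days; 66 left).
−31 → Nov 30, 2023 (end of Nov, 30 days; 35 left).
−30 → Oct 31, 2023 (end of Oct, 31 days; 5 left).
−5 → Oct 26, 2023.

October 26, 2023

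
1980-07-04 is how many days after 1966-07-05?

5113

Jul 5, 1966 → Jul 5, 1967: 365 days.
Jul 5, 1967 → Jul 5, 1968: 366 days (Feb 29, 1968 is in that span).
Jul 5, 1968 → Jul 5, 1969: 365 days.
Jul 5, 1969 → Jul 5, 1970: 365 days.
Jul 5, 1970 → Jul 5, 1971: 365 days.
Jul 5, 1971 → Jul 5, 1972: 366 days (Feb 29, 1972 is in that span).
Jul 5, 1972 → Jul 5, 1973: 365 days.
Jul 5, 1973 → Jul 5, 1974: 365 days.
Jul 5, 1974 → Jul 5, 1975: 365 days.
Jul 5, 1975 → Jul 5, 1976: 366 days (Feb 29, 1976 is in that span).
Jul 5, 1976 → Jul 5, 1977: 365 days.
Jul 5, 1977 → Jul 5, 1978: 365 days.
Jul 5, 1978 → Jul 5, 1979: 365 days.
Jul 5, 1979 → Aug 5, 1979: 31 days (July has 31).
Aug 5, 1979 → Sep 5, 1979: 31 days (August has 31).
Sep 5, 1979 → Oct 5, 1979: 30 days (September has 30).
Oct 5, 1979 → Nov 5, 1979: 31 days (October has 31).
Nov 5, 1979 → Dec 5, 1979: 30 days (November has 30).
Dec 5, 1979 → Jan 5, 1980: 31 days (December has 31).
Jan 5, 1980 → Feb 5, 1980: 31 days (January has 31).
Feb 5, 1980 → Mar 5, 1980: 29 days (February has 29).
Mar 5, 1980 → Apr 5, 1980: 31 days (March has 31).
Apr 5, 1980 → May 5, 1980: 30 days (April has 30).
May 5, 1980 → Jun 5, 1980: 31 days (May has 31).
Jun 5, 1980 → Jul 4, 1980: 29 days.
Total: 5113 days.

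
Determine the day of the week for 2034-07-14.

Friday

Doomsday rule: the anchor day for the 2000s is Tuesday. For year 34: 34÷12 = 2 r 10, and 10÷4 = 2, so 2+10+2 = 14.
Tuesday + 14 ≡ Tuesday — that's 2034's doomsday.
In July the doomsday date is Jul 11.
Jul 14 is 3 days after Jul 11; 3 mod 7 = 3, so Tuesday + 3 = Friday.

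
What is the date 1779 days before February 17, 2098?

April 5, 2093

−365 (one year) → Feb 17, 2097 (1414 left).
−366 (one year; includes Feb 29, 2096) → Feb 17, 2096 (1048 left).
−365 (one year) → Feb 17, 2095 (683 left).
−365 (one year) → Feb 17, 2094 (318 left).
−17 → Jan 31, 2094 (end of Jan, 31 days; 301 left).
−31 → Dec 31, 2093 (end of Dec, 31 days; 270 left).
−31 → Nov 30, 2093 (end of Nov, 30 days; 239 left).
−30 → Oct 31, 2093 (end of Oct, 31 days; 209 left).
−31 → Sep 30, 2093 (end of Sep, 30 days; 178 left).
−30 → Aug 31, 2093 (end of Aug, 31 days; 148 left).
−31 → Jul 31, 2093 (end of Jul, 31 days; 117 left).
−31 → Jun 30, 2093 (end of Jun, 30 days; 86 left).
−30 → May 31, 2093 (end of May, 31 days; 56 left).
−31 → Apr 30, 2093 (end of Apr, 30 days; 25 left).
−25 → Apr 5, 2093.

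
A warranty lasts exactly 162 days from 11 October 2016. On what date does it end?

Oct has 31 days: +21 → Nov 1, 2016 (141 left).
Nov has 30 days: +30 → Dec 1, 2016 (111 left).
Dec has 31 days: +31 → Jan 1, 2017 (80 left).
Jan has 31 days: +31 → Feb 1, 2017 (49 left).
Feb has 28 days: +28 → Mar 1, 2017 (21 left).
+21 → Mar 22, 2017.

March 22, 2017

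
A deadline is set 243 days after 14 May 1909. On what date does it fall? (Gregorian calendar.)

January 12, 1910

May has 31 days: +18 → Jun 1, 1909 (225 left).
Jun has 30 days: +30 → Jul 1, 1909 (195 left).
Jul has 31 days: +31 → Aug 1, 1909 (164 left).
Aug has 31 days: +31 → Sep 1, 1909 (133 left).
Sep has 30 days: +30 → Oct 1, 1909 (103 left).
Oct has 31 days: +31 → Nov 1, 1909 (72 left).
Nov has 30 days: +30 → Dec 1, 1909 (42 left).
Dec has 31 days: +31 → Jan 1, 1910 (11 left).
+11 → Jan 12, 1910.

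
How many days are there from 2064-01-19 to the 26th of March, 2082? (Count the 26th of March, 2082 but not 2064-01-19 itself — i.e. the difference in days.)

6641

Jan 19, 2064 → Jan 19, 2065: 366 days (Feb 29, 2064 is in that span).
Jan 19, 2065 → Jan 19, 2066: 365 days.
Jan 19, 2066 → Jan 19, 2067: 365 days.
Jan 19, 2067 → Jan 19, 2068: 365 days.
Jan 19, 2068 → Jan 19, 2069: 366 days (Feb 29, 2068 is in that span).
Jan 19, 2069 → Jan 19, 2070: 365 days.
Jan 19, 2070 → Jan 19, 2071: 365 days.
Jan 19, 2071 → Jan 19, 2072: 365 days.
Jan 19, 2072 → Jan 19, 2073: 366 days (Feb 29, 2072 is in that span).
Jan 19, 2073 → Jan 19, 2074: 365 days.
Jan 19, 2074 → Jan 19, 2075: 365 days.
Jan 19, 2075 → Jan 19, 2076: 365 days.
Jan 19, 2076 → Jan 19, 2077: 366 days (Feb 29, 2076 is in that span).
Jan 19, 2077 → Jan 19, 2078: 365 days.
Jan 19, 2078 → Jan 19, 2079: 365 days.
Jan 19, 2079 → Jan 19, 2080: 365 days.
Jan 19, 2080 → Jan 19, 2081: 366 days (Feb 29, 2080 is in that span).
Jan 19, 2081 → Jan 19, 2082: 365 days.
Jan 19, 2082 → Feb 19, 2082: 31 days (January has 31).
Feb 19, 2082 → Mar 19, 2082: 28 days (February has 28).
Mar 19, 2082 → Mar 26, 2082: 7 days.
Total: 6641 days.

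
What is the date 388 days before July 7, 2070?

June 14, 2069

−7 → Jun 30, 2070 (end of Jun, 30 days; 381 left).
−30 → May 31, 2070 (end of May, 31 days; 351 left).
−31 → Apr 30, 2070 (end of Apr, 30 days; 320 left).
−30 → Mar 31, 2070 (end of Mar, 31 days; 290 left).
−31 → Feb 28, 2070 (end of Feb, 28 days; 259 left).
−28 → Jan 31, 2070 (end of Jan, 31 days; 231 left).
−31 → Dec 31, 2069 (end of Dec, 31 days; 200 left).
−31 → Nov 30, 2069 (end of Nov, 30 days; 169 left).
−30 → Oct 31, 2069 (end of Oct, 31 days; 139 left).
−31 → Sep 30, 2069 (end of Sep, 30 days; 108 left).
−30 → Aug 31, 2069 (end of Aug, 31 days; 78 left).
−31 → Jul 31, 2069 (end of Jul, 31 days; 47 left).
−31 → Jun 30, 2069 (end of Jun, 30 days; 16 left).
−16 → Jun 14, 2069.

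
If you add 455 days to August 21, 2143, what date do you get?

+366 (one year; includes Feb 29, 2144) → Aug 21, 2144 (89 left).
Aug has 31 days: +11 → Sep 1, 2144 (78 left).
Sep has 30 days: +30 → Oct 1, 2144 (48 left).
Oct has 31 days: +31 → Nov 1, 2144 (17 left).
+17 → Nov 18, 2144.

November 18, 2144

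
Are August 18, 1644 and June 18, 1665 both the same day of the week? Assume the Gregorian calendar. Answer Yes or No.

From Aug 18, 1644 to Jun 18, 1665 is 7609 days.
7609 mod 7 = 0, so they are the same weekday.
(Aug 18, 1644 is a Thursday; Jun 18, 1665 is a Thursday.)

Yes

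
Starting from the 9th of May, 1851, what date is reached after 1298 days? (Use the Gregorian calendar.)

+366 (one year; includes Feb 29, 1852) → May 9, 1852 (932 left).
+365 (one year) → May 9, 1853 (567 left).
+365 (one year) → May 9, 1854 (202 left).
May has 31 days: +23 → Jun 1, 1854 (179 left).
Jun has 30 days: +30 → Jul 1, 1854 (149 left).
Jul has 31 days: +31 → Aug 1, 1854 (118 left).
Aug has 31 days: +31 → Sep 1, 1854 (87 left).
Sep has 30 days: +30 → Oct 1, 1854 (57 left).
Oct has 31 days: +31 → Nov 1, 1854 (26 left).
+26 → Nov 27, 1854.

November 27, 1854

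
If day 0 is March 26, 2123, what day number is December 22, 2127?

Mar 26, 2123 → Mar 26, 2124: 366 days (Feb 29, 2124 is in that span).
Mar 26, 2124 → Mar 26, 2125: 365 days.
Mar 26, 2125 → Mar 26, 2126: 365 days.
Mar 26, 2126 → Mar 26, 2127: 365 days.
Mar 26, 2127 → Apr 26, 2127: 31 days (March has 31).
Apr 26, 2127 → May 26, 2127: 30 days (April has 30).
May 26, 2127 → Jun 26, 2127: 31 days (May has 31).
Jun 26, 2127 → Jul 26, 2127: 30 days (June has 30).
Jul 26, 2127 → Aug 26, 2127: 31 days (July has 31).
Aug 26, 2127 → Sep 26, 2127: 31 days (August has 31).
Sep 26, 2127 → Oct 26, 2127: 30 days (September has 30).
Oct 26, 2127 → Nov 26, 2127: 31 days (October has 31).
Nov 26, 2127 → Dec 22, 2127: 26 days.
Total: 1732 days.

1732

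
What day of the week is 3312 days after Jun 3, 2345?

Jun 3, 2345 is a Sunday.
3312 mod 7 = 1, so 3312 days after a Sunday is Sunday + 1 = Monday.

Monday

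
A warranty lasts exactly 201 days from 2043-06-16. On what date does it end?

January 3, 2044

Jun has 30 days: +15 → Jul 1, 2043 (186 left).
Jul has 31 days: +31 → Aug 1, 2043 (155 left).
Aug has 31 days: +31 → Sep 1, 2043 (124 left).
Sep has 30 days: +30 → Oct 1, 2043 (94 left).
Oct has 31 days: +31 → Nov 1, 2043 (63 left).
Nov has 30 days: +30 → Dec 1, 2043 (33 left).
Dec has 31 days: +31 → Jan 1, 2044 (2 left).
+2 → Jan 3, 2044.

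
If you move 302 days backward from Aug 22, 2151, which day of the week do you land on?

Saturday

First find the weekday of Aug 22, 2151. Doomsday rule: the anchor day for the 2100s is Sunday. For year 51: 51÷12 = 4 r 3, and 3÷4 = 0, so 4+3+0 = 7.
Sunday + 7 ≡ Sunday — that's 2151's doomsday.
In August the doomsday date is Aug 8.
Aug 22 is 14 days after Aug 8; 14 mod 7 = 0, so Sunday + 0 = Sunday.
302 mod 7 = 1, so 302 days before a Sunday is Sunday − 1 = Saturday.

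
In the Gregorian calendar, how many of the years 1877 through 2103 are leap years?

54

Multiples of 4 in [1877,2103]: 56.
Of those, multiples of 100: 3 (not leap unless ÷400).
Multiples of 400: 1.
Leap years = 56 − 3 + 1 = 54.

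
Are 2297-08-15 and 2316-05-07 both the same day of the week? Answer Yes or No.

Yes

From Aug 15, 2297 to May 7, 2316 is 6839 days.
6839 mod 7 = 0, so they are the same weekday.
(Aug 15, 2297 is a Sunday; May 7, 2316 is a Sunday.)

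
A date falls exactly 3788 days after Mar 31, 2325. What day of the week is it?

Mar 31, 2325 is a Tuesday.
3788 mod 7 = 1, so 3788 days after a Tuesday is Tuesday + 1 = Wednesday.

Wednesday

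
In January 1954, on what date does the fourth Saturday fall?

January 1, 1954 is a Friday.
The first Saturday is therefore January 2 (1 days later).
The fourth Saturday is 2 + 3×7 = January 23.

January 23, 1954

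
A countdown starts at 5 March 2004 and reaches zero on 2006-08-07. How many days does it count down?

Mar 5, 2004 → Mar 5, 2005: 365 days.
Mar 5, 2005 → Mar 5, 2006: 365 days.
Mar 5, 2006 → Apr 5, 2006: 31 days (March has 31).
Apr 5, 2006 → May 5, 2006: 30 days (April has 30).
May 5, 2006 → Jun 5, 2006: 31 days (May has 31).
Jun 5, 2006 → Jul 5, 2006: 30 days (June has 30).
Jul 5, 2006 → Aug 5, 2006: 31 days (July has 31).
Aug 5, 2006 → Aug 7, 2006: 2 days.
Total: 885 days.

885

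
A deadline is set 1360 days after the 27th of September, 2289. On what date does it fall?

+365 (one year) → Sep 27, 2290 (995 left).
+365 (one year) → Sep 27, 2291 (630 left).
+366 (one year; includes Feb 29, 2292) → Sep 27, 2292 (264 left).
Sep has 30 days: +4 → Oct 1, 2292 (260 left).
Oct has 31 days: +31 → Nov 1, 2292 (229 left).
Nov has 30 days: +30 → Dec 1, 2292 (199 left).
Dec has 31 days: +31 → Jan 1, 2293 (168 left).
Jan has 31 days: +31 → Feb 1, 2293 (137 left).
Feb has 28 days: +28 → Mar 1, 2293 (109 left).
Mar has 31 days: +31 → Apr 1, 2293 (78 left).
Apr has 30 days: +30 → May 1, 2293 (48 left).
May has 31 days: +31 → Jun 1, 2293 (17 left).
+17 → Jun 18, 2293.

June 18, 2293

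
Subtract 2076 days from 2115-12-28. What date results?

−365 (one year) → Dec 28, 2114 (1711 left).
−365 (one year) → Dec 28, 2113 (1346 left).
−365 (one year) → Dec 28, 2112 (981 left).
−366 (one year; includes Feb 29, 2112) → Dec 28, 2111 (615 left).
−365 (one year) → Dec 28, 2110 (250 left).
−28 → Nov 30, 2110 (end of Nov, 30 days; 222 left).
−30 → Oct 31, 2110 (end of Oct, 31 days; 192 left).
−31 → Sep 30, 2110 (end of Sep, 30 days; 161 left).
−30 → Aug 31, 2110 (end of Aug, 31 days; 131 left).
−31 → Jul 31, 2110 (end of Jul, 31 days; 100 left).
−31 → Jun 30, 2110 (end of Jun, 30 days; 69 left).
−30 → May 31, 2110 (end of May, 31 days; 39 left).
−31 → Apr 30, 2110 (end of Apr, 30 days; 8 left).
−8 → Apr 22, 2110.

April 22, 2110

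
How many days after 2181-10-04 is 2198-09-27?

6202

Oct 4, 2181 → Oct 4, 2182: 365 days.
Oct 4, 2182 → Oct 4, 2183: 365 days.
Oct 4, 2183 → Oct 4, 2184: 366 days (Feb 29, 2184 is in that span).
Oct 4, 2184 → Oct 4, 2185: 365 days.
Oct 4, 2185 → Oct 4, 2186: 365 days.
Oct 4, 2186 → Oct 4, 2187: 365 days.
Oct 4, 2187 → Oct 4, 2188: 366 days (Feb 29, 2188 is in that span).
Oct 4, 2188 → Oct 4, 2189: 365 days.
Oct 4, 2189 → Oct 4, 2190: 365 days.
Oct 4, 2190 → Oct 4, 2191: 365 days.
Oct 4, 2191 → Oct 4, 2192: 366 days (Feb 29, 2192 is in that span).
Oct 4, 2192 → Oct 4, 2193: 365 days.
Oct 4, 2193 → Oct 4, 2194: 365 days.
Oct 4, 2194 → Oct 4, 2195: 365 days.
Oct 4, 2195 → Oct 4, 2196: 366 days (Feb 29, 2196 is in that span).
Oct 4, 2196 → Oct 4, 2197: 365 days.
Oct 4, 2197 → Nov 4, 2197: 31 days (October has 31).
Nov 4, 2197 → Dec 4, 2197: 30 days (November has 30).
Dec 4, 2197 → Jan 4, 2198: 31 days (December has 31).
Jan 4, 2198 → Feb 4, 2198: 31 days (January has 31).
Feb 4, 2198 → Mar 4, 2198: 28 days (February has 28).
Mar 4, 2198 → Apr 4, 2198: 31 days (March has 31).
Apr 4, 2198 → May 4, 2198: 30 days (April has 30).
May 4, 2198 → Jun 4, 2198: 31 days (May has 31).
Jun 4, 2198 → Jul 4, 2198: 30 days (June has 30).
Jul 4, 2198 → Aug 4, 2198: 31 days (July has 31).
Aug 4, 2198 → Sep 4, 2198: 31 days (August has 31).
Sep 4, 2198 → Sep 27, 2198: 23 days.
Total: 6202 days.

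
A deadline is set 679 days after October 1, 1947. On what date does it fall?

+366 (one year; includes Feb 29, 1948) → Oct 1, 1948 (313 left).
Oct has 31 days: +31 → Nov 1, 1948 (282 left).
Nov has 30 days: +30 → Dec 1, 1948 (252 left).
Dec has 31 days: +31 → Jan 1, 1949 (221 left).
Jan has 31 days: +31 → Feb 1, 1949 (190 left).
Feb has 28 days: +28 → Mar 1, 1949 (162 left).
Mar has 31 days: +31 → Apr 1, 1949 (131 left).
Apr has 30 days: +30 → May 1, 1949 (101 left).
May has 31 days: +31 → Jun 1, 1949 (70 left).
Jun has 30 days: +30 → Jul 1, 1949 (40 left).
Jul has 31 days: +31 → Aug 1, 1949 (9 left).
+9 → Aug 10, 1949.

August 10, 1949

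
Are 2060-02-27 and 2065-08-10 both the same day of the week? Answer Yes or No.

From Feb 27, 2060 to Aug 10, 2065 is 1991 days.
1991 mod 7 = 3, so they are different weekdays.
(Feb 27, 2060 is a Friday; Aug 10, 2065 is a Monday.)

No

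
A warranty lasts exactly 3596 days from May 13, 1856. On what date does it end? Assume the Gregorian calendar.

March 18, 1866

+365 (one year) → May 13, 1857 (3231 left).
+365 (one year) → May 13, 1858 (2866 left).
+365 (one year) → May 13, 1859 (2501 left).
+366 (one year; includes Feb 29, 1860) → May 13, 1860 (2135 left).
+365 (one year) → May 13, 1861 (1770 left).
+365 (one year) → May 13, 1862 (1405 left).
+365 (one year) → May 13, 1863 (1040 left).
+366 (one year; includes Feb 29, 1864) → May 13, 1864 (674 left).
+365 (one year) → May 13, 1865 (309 left).
May has 31 days: +19 → Jun 1, 1865 (290 left).
Jun has 30 days: +30 → Jul 1, 1865 (260 left).
Jul has 31 days: +31 → Aug 1, 1865 (229 left).
Aug has 31 days: +31 → Sep 1, 1865 (198 left).
Sep has 30 days: +30 → Oct 1, 1865 (168 left).
Oct has 31 days: +31 → Nov 1, 1865 (137 left).
Nov has 30 days: +30 → Dec 1, 1865 (107 left).
Dec has 31 days: +31 → Jan 1, 1866 (76 left).
Jan has 31 days: +31 → Feb 1, 1866 (45 left).
Feb has 28 days: +28 → Mar 1, 1866 (17 left).
+17 → Mar 18, 1866.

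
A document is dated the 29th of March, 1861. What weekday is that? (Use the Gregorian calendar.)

Friday

Doomsday rule: the anchor day for the 1800s is Friday. For year 61: 61÷12 = 5 r 1, and 1÷4 = 0, so 5+1+0 = 6.
Friday + 6 ≡ Thursday — that's 1861's doomsday.
In March the doomsday date is Mar 14.
Mar 29 is 15 days after Mar 14; 15 mod 7 = 1, so Thursday + 1 = Friday.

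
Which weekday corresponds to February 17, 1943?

Wednesday

Doomsday rule: the anchor day for the 1900s is Wednesday. For year 43: 43÷12 = 3 r 7, and 7÷4 = 1, so 3+7+1 = 11.
Wednesday + 11 ≡ Sunday — that's 1943's doomsday.
In February the doomsday date is Feb 28 (1943 is not a leap year).
Feb 17 is 11 days before Feb 28; 11 mod 7 = 4, so Sunday − 4 = Wednesday.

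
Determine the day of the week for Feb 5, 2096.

Doomsday rule: the anchor day for the 2000s is Tuesday. For year 96: 96÷12 = 8 r 0, and 0÷4 = 0, so 8+0+0 = 8.
Tuesday + 8 ≡ Wednesday — that's 2096's doomsday.
In February the doomsday date is Feb 29 (2096 is a leap year (divisible by 4)).
Feb 5 is 24 days before Feb 29; 24 mod 7 = 3, so Wednesday − 3 = Sunday.

Sunday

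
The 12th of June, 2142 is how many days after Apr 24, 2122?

Apr 24, 2122 → Apr 24, 2123: 365 days.
Apr 24, 2123 → Apr 24, 2124: 366 days (Feb 29, 2124 is in that span).
Apr 24, 2124 → Apr 24, 2125: 365 days.
Apr 24, 2125 → Apr 24, 2126: 365 days.
Apr 24, 2126 → Apr 24, 2127: 365 days.
Apr 24, 2127 → Apr 24, 2128: 366 days (Feb 29, 2128 is in that span).
Apr 24, 2128 → Apr 24, 2129: 365 days.
Apr 24, 2129 → Apr 24, 2130: 365 days.
Apr 24, 2130 → Apr 24, 2131: 365 days.
Apr 24, 2131 → Apr 24, 2132: 366 days (Feb 29, 2132 is in that span).
Apr 24, 2132 → Apr 24, 2133: 365 days.
Apr 24, 2133 → Apr 24, 2134: 365 days.
Apr 24, 2134 → Apr 24, 2135: 365 days.
Apr 24, 2135 → Apr 24, 2136: 366 days (Feb 29, 2136 is in that span).
Apr 24, 2136 → Apr 24, 2137: 365 days.
Apr 24, 2137 → Apr 24, 2138: 365 days.
Apr 24, 2138 → Apr 24, 2139: 365 days.
Apr 24, 2139 → Apr 24, 2140: 366 days (Feb 29, 2140 is in that span).
Apr 24, 2140 → Apr 24, 2141: 365 days.
Apr 24, 2141 → Apr 24, 2142: 365 days.
Apr 24, 2142 → May 24, 2142: 30 days (April has 30).
May 24, 2142 → Jun 12, 2142: 19 days.
Total: 7354 days.

7354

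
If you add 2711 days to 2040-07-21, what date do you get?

+365 (one year) → Jul 21, 2041 (2346 left).
+365 (one year) → Jul 21, 2042 (1981 left).
+365 (one year) → Jul 21, 2043 (1616 left).
+366 (one year; includes Feb 29, 2044) → Jul 21, 2044 (1250 left).
+365 (one year) → Jul 21, 2045 (885 left).
+365 (one year) → Jul 21, 2046 (520 left).
+365 (one year) → Jul 21, 2047 (155 left).
Jul has 31 days: +11 → Aug 1, 2047 (144 left).
Aug has 31 days: +31 → Sep 1, 2047 (113 left).
Sep has 30 days: +30 → Oct 1, 2047 (83 left).
Oct has 31 days: +31 → Nov 1, 2047 (52 left).
Nov has 30 days: +30 → Dec 1, 2047 (22 left).
+22 → Dec 23, 2047.

December 23, 2047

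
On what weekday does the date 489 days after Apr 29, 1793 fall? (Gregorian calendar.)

Sunday

Apr 29, 1793 is a Monday.
489 mod 7 = 6, so 489 days after a Monday is Monday + 6 = Sunday.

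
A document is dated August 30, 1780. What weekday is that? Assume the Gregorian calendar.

Wednesday

Doomsday rule: the anchor day for the 1700s is Sunday. For year 80: 80÷12 = 6 r 8, and 8÷4 = 2, so 6+8+2 = 16.
Sunday + 16 ≡ Tuesday — that's 1780's doomsday.
In August the doomsday date is Aug 8.
Aug 30 is 22 days after Aug 8; 22 mod 7 = 1, so Tuesday + 1 = Wednesday.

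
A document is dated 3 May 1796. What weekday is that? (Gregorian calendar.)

Tuesday

Doomsday rule: the anchor day for the 1700s is Sunday. For year 96: 96÷12 = 8 r 0, and 0÷4 = 0, so 8+0+0 = 8.
Sunday + 8 ≡ Monday — that's 1796's doomsday.
In May the doomsday date is May 9.
May 3 is 6 days before May 9; 6 mod 7 = 6, so Monday − 6 = Tuesday.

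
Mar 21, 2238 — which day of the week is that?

Doomsday rule: the anchor day for the 2200s is Friday. For year 38: 38÷12 = 3 r 2, and 2÷4 = 0, so 3+2+0 = 5.
Friday + 5 ≡ Wednesday — that's 2238's doomsday.
In March the doomsday date is Mar 14.
Mar 21 is 7 days after Mar 14; 7 mod 7 = 0, so Wednesday + 0 = Wednesday.

Wednesday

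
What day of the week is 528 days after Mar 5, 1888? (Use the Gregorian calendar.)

Thursday

First find the weekday of Mar 5, 1888. Doomsday rule: the anchor day for the 1800s is Friday. For year 88: 88÷12 = 7 r 4, and 4÷4 = 1, so 7+4+1 = 12.
Friday + 12 ≡ Wednesday — that's 1888's doomsday.
In March the doomsday date is Mar 14.
Mar 5 is 9 days before Mar 14; 9 mod 7 = 2, so Wednesday − 2 = Monday.
528 mod 7 = 3, so 528 days after a Monday is Monday + 3 = Thursday.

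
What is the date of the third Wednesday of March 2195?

March 18, 2195

March 1, 2195 is a Sunday.
The first Wednesday is therefore March 4 (3 days later).
The third Wednesday is 4 + 2×7 = March 18.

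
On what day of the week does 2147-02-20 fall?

Doomsday rule: the anchor day for the 2100s is Sunday. For year 47: 47÷12 = 3 r 11, and 11÷4 = 2, so 3+11+2 = 16.
Sunday + 16 ≡ Tuesday — that's 2147's doomsday.
In February the doomsday date is Feb 28 (2147 is not a leap year).
Feb 20 is 8 days before Feb 28; 8 mod 7 = 1, so Tuesday − 1 = Monday.

Monday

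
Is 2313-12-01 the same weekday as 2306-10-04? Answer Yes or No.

From Oct 4, 2306 to Dec 1, 2313 is 2615 days.
2615 mod 7 = 4, so they are different weekdays.
(Oct 4, 2306 is a Thursday; Dec 1, 2313 is a Monday.)

No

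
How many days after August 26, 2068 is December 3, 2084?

Aug 26, 2068 → Aug 26, 2069: 365 days.
Aug 26, 2069 → Aug 26, 2070: 365 days.
Aug 26, 2070 → Aug 26, 2071: 365 days.
Aug 26, 2071 → Aug 26, 2072: 366 days (Feb 29, 2072 is in that span).
Aug 26, 2072 → Aug 26, 2073: 365 days.
Aug 26, 2073 → Aug 26, 2074: 365 days.
Aug 26, 2074 → Aug 26, 2075: 365 days.
Aug 26, 2075 → Aug 26, 2076: 366 days (Feb 29, 2076 is in that span).
Aug 26, 2076 → Aug 26, 2077: 365 days.
Aug 26, 2077 → Aug 26, 2078: 365 days.
Aug 26, 2078 → Aug 26, 2079: 365 days.
Aug 26, 2079 → Aug 26, 2080: 366 days (Feb 29, 2080 is in that span).
Aug 26, 2080 → Aug 26, 2081: 365 days.
Aug 26, 2081 → Aug 26, 2082: 365 days.
Aug 26, 2082 → Aug 26, 2083: 365 days.
Aug 26, 2083 → Aug 26, 2084: 366 days (Feb 29, 2084 is in that span).
Aug 26, 2084 → Sep 26, 2084: 31 days (August has 31).
Sep 26, 2084 → Oct 26, 2084: 30 days (September has 30).
Oct 26, 2084 → Nov 26, 2084: 31 days (October has 31).
Nov 26, 2084 → Dec 3, 2084: 7 days.
Total: 5943 days.

5943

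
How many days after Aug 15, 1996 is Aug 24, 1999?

Aug 15, 1996 → Aug 15, 1997: 365 days.
Aug 15, 1997 → Aug 15, 1998: 365 days.
Aug 15, 1998 → Sep 15, 1998: 31 days (August has 31).
Sep 15, 1998 → Oct 15, 1998: 30 days (September has 30).
Oct 15, 1998 → Nov 15, 1998: 31 days (October has 31).
Nov 15, 1998 → Dec 15, 1998: 30 days (November has 30).
Dec 15, 1998 → Jan 15, 1999: 31 days (December has 31).
Jan 15, 1999 → Feb 15, 1999: 31 days (January has 31).
Feb 15, 1999 → Mar 15, 1999: 28 days (February has 28).
Mar 15, 1999 → Apr 15, 1999: 31 days (March has 31).
Apr 15, 1999 → May 15, 1999: 30 days (April has 30).
May 15, 1999 → Jun 15, 1999: 31 days (May has 31).
Jun 15, 1999 → Jul 15, 1999: 30 days (June has 30).
Jul 15, 1999 → Aug 15, 1999: 31 days (July has 31).
Aug 15, 1999 → Aug 24, 1999: 9 days.
Total: 1104 days.

1104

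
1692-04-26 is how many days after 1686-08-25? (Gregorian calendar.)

Aug 25, 1686 → Aug 25, 1687: 365 days.
Aug 25, 1687 → Aug 25, 1688: 366 days (Feb 29, 1688 is in that span).
Aug 25, 1688 → Aug 25, 1689: 365 days.
Aug 25, 1689 → Aug 25, 1690: 365 days.
Aug 25, 1690 → Aug 25, 1691: 365 days.
Aug 25, 1691 → Sep 25, 1691: 31 days (August has 31).
Sep 25, 1691 → Oct 25, 1691: 30 days (September has 30).
Oct 25, 1691 → Nov 25, 1691: 31 days (October has 31).
Nov 25, 1691 → Dec 25, 1691: 30 days (November has 30).
Dec 25, 1691 → Jan 25, 1692: 31 days (December has 31).
Jan 25, 1692 → Feb 25, 1692: 31 days (January has 31).
Feb 25, 1692 → Mar 25, 1692: 29 days (February has 29).
Mar 25, 1692 → Apr 25, 1692: 31 days (March has 31).
Apr 25, 1692 → Apr 26, 1692: 1 days.
Total: 2071 days.

2071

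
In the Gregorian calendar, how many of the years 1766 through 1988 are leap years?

54

Multiples of 4 in [1766,1988]: 56.
Of those, multiples of 100: 2 (not leap unless ÷400).
Multiples of 400: 0.
Leap years = 56 − 2 + 0 = 54.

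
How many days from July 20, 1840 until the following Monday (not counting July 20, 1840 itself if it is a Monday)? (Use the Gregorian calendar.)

Jul 20, 1840 is a Monday.
From Monday to the next Monday is 7 days.

7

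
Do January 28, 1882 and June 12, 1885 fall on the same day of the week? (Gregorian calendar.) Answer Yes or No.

From Jan 28, 1882 to Jun 12, 1885 is 1231 days.
1231 mod 7 = 6, so they are different weekdays.
(Jan 28, 1882 is a Saturday; Jun 12, 1885 is a Friday.)

No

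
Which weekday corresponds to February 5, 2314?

Thursday

Doomsday rule: the anchor day for the 2300s is Wednesday. For year 14: 14÷12 = 1 r 2, and 2÷4 = 0, so 1+2+0 = 3.
Wednesday + 3 ≡ Saturday — that's 2314's doomsday.
In February the doomsday date is Feb 28 (2314 is not a leap year).
Feb 5 is 23 days before Feb 28; 23 mod 7 = 2, so Saturday − 2 = Thursday.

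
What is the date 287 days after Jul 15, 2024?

April 28, 2025

Jul has 31 days: +17 → Aug 1, 2024 (270 left).
Aug has 31 days: +31 → Sep 1, 2024 (239 left).
Sep has 30 days: +30 → Oct 1, 2024 (209 left).
Oct has 31 days: +31 → Nov 1, 2024 (178 left).
Nov has 30 days: +30 → Dec 1, 2024 (148 left).
Dec has 31 days: +31 → Jan 1, 2025 (117 left).
Jan has 31 days: +31 → Feb 1, 2025 (86 left).
Feb has 28 days: +28 → Mar 1, 2025 (58 left).
Mar has 31 days: +31 → Apr 1, 2025 (27 left).
+27 → Apr 28, 2025.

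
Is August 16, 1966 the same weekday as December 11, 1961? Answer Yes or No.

From Dec 11, 1961 to Aug 16, 1966 is 1709 days.
1709 mod 7 = 1, so they are different weekdays.
(Dec 11, 1961 is a Monday; Aug 16, 1966 is a Tuesday.)

No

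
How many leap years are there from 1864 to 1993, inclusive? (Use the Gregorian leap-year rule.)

Multiples of 4 in [1864,1993]: 33.
Of those, multiples of 100: 1 (not leap unless ÷400).
Multiples of 400: 0.
Leap years = 33 − 1 + 0 = 32.

32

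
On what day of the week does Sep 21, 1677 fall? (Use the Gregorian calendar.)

Doomsday rule: the anchor day for the 1600s is Tuesday. For year 77: 77÷12 = 6 r 5, and 5÷4 = 1, so 6+5+1 = 12.
Tuesday + 12 ≡ Sunday — that's 1677's doomsday.
In September the doomsday date is Sep 5.
Sep 21 is 16 days after Sep 5; 16 mod 7 = 2, so Sunday + 2 = Tuesday.

Tuesday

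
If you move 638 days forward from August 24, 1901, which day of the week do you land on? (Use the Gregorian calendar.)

Sunday

Aug 24, 1901 is a Saturday.
638 mod 7 = 1, so 638 days after a Saturday is Saturday + 1 = Sunday.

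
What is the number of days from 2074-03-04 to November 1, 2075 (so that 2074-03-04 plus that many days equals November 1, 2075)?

Mar 4, 2074 → Mar 4, 2075: 365 days.
Mar 4, 2075 → Apr 4, 2075: 31 days (March has 31).
Apr 4, 2075 → May 4, 2075: 30 days (April has 30).
May 4, 2075 → Jun 4, 2075: 31 days (May has 31).
Jun 4, 2075 → Jul 4, 2075: 30 days (June has 30).
Jul 4, 2075 → Aug 4, 2075: 31 days (July has 31).
Aug 4, 2075 → Sep 4, 2075: 31 days (August has 31).
Sep 4, 2075 → Oct 4, 2075: 30 days (September has 30).
Oct 4, 2075 → Nov 1, 2075: 28 days.
Total: 607 days.

607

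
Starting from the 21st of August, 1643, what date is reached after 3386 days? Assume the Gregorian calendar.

+366 (one year; includes Feb 29, 1644) → Aug 21, 1644 (3020 left).
+365 (one year) → Aug 21, 1645 (2655 left).
+365 (one year) → Aug 21, 1646 (2290 left).
+365 (one year) → Aug 21, 1647 (1925 left).
+366 (one year; includes Feb 29, 1648) → Aug 21, 1648 (1559 left).
+365 (one year) → Aug 21, 1649 (1194 left).
+365 (one year) → Aug 21, 1650 (829 left).
+365 (one year) → Aug 21, 1651 (464 left).
+366 (one year; includes Feb 29, 1652) → Aug 21, 1652 (98 left).
Aug has 31 days: +11 → Sep 1, 1652 (87 left).
Sep has 30 days: +30 → Oct 1, 1652 (57 left).
Oct has 31 days: +31 → Nov 1, 1652 (26 left).
+26 → Nov 27, 1652.

November 27, 1652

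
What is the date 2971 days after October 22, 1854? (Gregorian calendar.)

December 10, 1862

+365 (one year) → Oct 22, 1855 (2606 left).
+366 (one year; includes Feb 29, 1856) → Oct 22, 1856 (2240 left).
+365 (one year) → Oct 22, 1857 (1875 left).
+365 (one year) → Oct 22, 1858 (1510 left).
+365 (one year) → Oct 22, 1859 (1145 left).
+366 (one year; includes Feb 29, 1860) → Oct 22, 1860 (779 left).
+365 (one year) → Oct 22, 1861 (414 left).
+365 (one year) → Oct 22, 1862 (49 left).
Oct has 31 days: +10 → Nov 1, 1862 (39 left).
Nov has 30 days: +30 → Dec 1, 1862 (9 left).
+9 → Dec 10, 1862.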